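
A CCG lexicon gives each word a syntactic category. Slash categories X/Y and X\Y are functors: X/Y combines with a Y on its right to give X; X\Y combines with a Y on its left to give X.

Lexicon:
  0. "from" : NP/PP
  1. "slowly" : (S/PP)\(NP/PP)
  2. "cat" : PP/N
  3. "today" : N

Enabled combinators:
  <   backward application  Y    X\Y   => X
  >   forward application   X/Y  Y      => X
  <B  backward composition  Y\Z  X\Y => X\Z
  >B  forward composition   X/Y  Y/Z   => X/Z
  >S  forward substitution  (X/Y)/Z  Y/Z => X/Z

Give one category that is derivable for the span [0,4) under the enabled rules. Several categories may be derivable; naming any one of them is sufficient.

S

[0,4] S   >
  [0,2] S/PP   <
    [0,1] "from" : NP/PP
    [1,2] "slowly" : (S/PP)\(NP/PP)
  [2,4] PP   >
    [2,3] "cat" : PP/N
    [3,4] "today" : N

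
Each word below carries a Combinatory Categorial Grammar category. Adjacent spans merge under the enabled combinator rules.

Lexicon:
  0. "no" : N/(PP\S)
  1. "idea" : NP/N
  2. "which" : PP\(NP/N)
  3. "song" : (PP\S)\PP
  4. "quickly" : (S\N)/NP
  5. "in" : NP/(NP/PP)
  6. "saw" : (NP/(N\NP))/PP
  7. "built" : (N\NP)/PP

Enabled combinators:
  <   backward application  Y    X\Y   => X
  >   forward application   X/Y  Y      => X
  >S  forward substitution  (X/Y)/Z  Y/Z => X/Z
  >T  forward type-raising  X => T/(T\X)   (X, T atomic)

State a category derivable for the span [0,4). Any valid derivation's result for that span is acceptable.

N

[0,8] S   <
  [0,4] N   >
    [0,1] "no" : N/(PP\S)
    [1,4] PP\S   <
      [1,3] PP   <
        [1,2] "idea" : NP/N
        [2,3] "which" : PP\(NP/N)
      [3,4] "song" : (PP\S)\PP
  [4,8] S\N   >
    [4,5] "quickly" : (S\N)/NP
    [5,8] NP   >
      [5,6] "in" : NP/(NP/PP)
      [6,8] NP/PP   >S
        [6,7] "saw" : (NP/(N\NP))/PP
        [7,8] "built" : (N\NP)/PP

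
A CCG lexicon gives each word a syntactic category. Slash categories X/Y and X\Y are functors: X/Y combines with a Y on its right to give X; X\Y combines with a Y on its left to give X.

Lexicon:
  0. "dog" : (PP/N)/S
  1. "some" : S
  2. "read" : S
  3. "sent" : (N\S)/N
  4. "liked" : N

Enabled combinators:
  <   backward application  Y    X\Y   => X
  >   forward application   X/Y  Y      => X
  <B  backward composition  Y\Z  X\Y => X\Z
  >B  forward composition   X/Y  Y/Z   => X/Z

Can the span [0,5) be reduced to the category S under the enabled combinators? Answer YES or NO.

(PP/N)/S S S (N\S)/N N
CKY chart[0,5] = {PP}; S ∉ chart

NO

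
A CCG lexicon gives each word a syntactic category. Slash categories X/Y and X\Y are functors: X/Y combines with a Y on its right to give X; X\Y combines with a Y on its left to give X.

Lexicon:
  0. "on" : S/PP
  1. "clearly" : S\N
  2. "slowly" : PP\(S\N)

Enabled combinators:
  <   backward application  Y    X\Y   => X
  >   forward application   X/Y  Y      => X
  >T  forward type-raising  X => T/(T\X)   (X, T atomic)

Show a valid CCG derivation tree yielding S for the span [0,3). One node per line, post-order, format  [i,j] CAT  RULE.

[0,1] S/PP  lex  "on"
[1,2] S\N  lex  "clearly"
[2,3] PP\(S\N)  lex  "slowly"
[1,3] PP  <  k=2
[0,3] S  >  k=1

[0,3] S   >
  [0,1] "on" : S/PP
  [1,3] PP   <
    [1,2] "clearly" : S\N
    [2,3] "slowly" : PP\(S\N)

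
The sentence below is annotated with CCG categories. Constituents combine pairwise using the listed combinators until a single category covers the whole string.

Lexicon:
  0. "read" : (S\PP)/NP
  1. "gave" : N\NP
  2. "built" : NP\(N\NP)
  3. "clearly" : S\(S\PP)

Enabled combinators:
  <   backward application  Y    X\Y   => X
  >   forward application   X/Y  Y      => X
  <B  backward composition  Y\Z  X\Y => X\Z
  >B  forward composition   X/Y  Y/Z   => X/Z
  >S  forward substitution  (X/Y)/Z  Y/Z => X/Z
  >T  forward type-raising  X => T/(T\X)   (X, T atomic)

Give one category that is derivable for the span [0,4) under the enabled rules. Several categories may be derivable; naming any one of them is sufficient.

[0,4] S   <
  [0,3] S\PP   >
    [0,1] "read" : (S\PP)/NP
    [1,3] NP   <
      [1,2] "gave" : N\NP
      [2,3] "built" : NP\(N\NP)
  [3,4] "clearly" : S\(S\PP)

S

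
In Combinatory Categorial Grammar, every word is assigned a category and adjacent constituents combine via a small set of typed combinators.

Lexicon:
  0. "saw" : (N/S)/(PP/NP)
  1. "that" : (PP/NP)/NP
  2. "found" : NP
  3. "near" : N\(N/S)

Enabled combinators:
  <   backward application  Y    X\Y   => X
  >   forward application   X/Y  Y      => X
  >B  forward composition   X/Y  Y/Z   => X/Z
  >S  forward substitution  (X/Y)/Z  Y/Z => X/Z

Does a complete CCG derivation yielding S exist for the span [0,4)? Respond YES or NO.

(N/S)/(PP/NP) (PP/NP)/NP NP N\(N/S)
CKY chart[0,4] = {N}; S ∉ chart

NO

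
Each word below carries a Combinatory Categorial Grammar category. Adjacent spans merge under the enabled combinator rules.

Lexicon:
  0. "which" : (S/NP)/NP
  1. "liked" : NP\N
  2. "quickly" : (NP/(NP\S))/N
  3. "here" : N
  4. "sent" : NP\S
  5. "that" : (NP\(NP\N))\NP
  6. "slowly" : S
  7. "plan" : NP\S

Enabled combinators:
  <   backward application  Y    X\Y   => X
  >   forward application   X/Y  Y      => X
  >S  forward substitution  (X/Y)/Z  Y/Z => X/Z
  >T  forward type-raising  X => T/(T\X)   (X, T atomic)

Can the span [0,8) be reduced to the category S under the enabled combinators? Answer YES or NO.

YES

[0,8] S   >
  [0,6] S/NP   >
    [0,1] "which" : (S/NP)/NP
    [1,6] NP   <
      [1,2] "liked" : NP\N
      [2,6] NP\(NP\N)   <
        [2,5] NP   >
          [2,4] NP/(NP\S)   >
            [2,3] "quickly" : (NP/(NP\S))/N
            [3,4] "here" : N
          [4,5] "sent" : NP\S
        [5,6] "that" : (NP\(NP\N))\NP
  [6,8] NP   >
    [6,7] NP/(NP\S)   >T
      [6,7] "slowly" : S
    [7,8] "plan" : NP\S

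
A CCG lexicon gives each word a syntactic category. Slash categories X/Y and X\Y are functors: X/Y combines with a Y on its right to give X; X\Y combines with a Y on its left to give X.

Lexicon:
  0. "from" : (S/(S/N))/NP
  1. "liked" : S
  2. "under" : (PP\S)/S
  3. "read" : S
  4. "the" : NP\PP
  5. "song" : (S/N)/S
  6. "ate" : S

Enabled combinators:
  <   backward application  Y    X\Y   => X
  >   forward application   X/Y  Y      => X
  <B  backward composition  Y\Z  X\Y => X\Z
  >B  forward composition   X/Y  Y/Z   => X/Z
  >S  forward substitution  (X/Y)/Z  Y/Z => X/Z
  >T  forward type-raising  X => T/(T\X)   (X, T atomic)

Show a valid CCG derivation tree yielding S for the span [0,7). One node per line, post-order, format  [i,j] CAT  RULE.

[0,7] S   >
  [0,5] S/(S/N)   >
    [0,1] "from" : (S/(S/N))/NP
    [1,5] NP   <
      [1,4] PP   <
        [1,2] "liked" : S
        [2,4] PP\S   >
          [2,3] "under" : (PP\S)/S
          [3,4] "read" : S
      [4,5] "the" : NP\PP
  [5,7] S/N   >
    [5,6] "song" : (S/N)/S
    [6,7] "ate" : S

[0,1] (S/(S/N))/NP  lex  "from"
[1,2] S  lex  "liked"
[2,3] (PP\S)/S  lex  "under"
[3,4] S  lex  "read"
[2,4] PP\S  >  k=3
[1,4] PP  <  k=2
[4,5] NP\PP  lex  "the"
[1,5] NP  <  k=4
[0,5] S/(S/N)  >  k=1
[5,6] (S/N)/S  lex  "song"
[6,7] S  lex  "ate"
[5,7] S/N  >  k=6
[0,7] S  >  k=5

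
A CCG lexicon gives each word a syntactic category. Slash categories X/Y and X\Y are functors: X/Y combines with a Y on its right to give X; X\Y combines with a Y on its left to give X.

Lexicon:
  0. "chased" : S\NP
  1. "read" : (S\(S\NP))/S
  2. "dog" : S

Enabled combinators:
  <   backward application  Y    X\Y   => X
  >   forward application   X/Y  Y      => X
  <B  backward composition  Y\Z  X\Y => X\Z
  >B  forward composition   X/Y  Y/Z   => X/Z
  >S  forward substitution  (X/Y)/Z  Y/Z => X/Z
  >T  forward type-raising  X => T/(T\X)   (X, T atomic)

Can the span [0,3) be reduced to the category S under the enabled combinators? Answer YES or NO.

[0,3] S   <
  [0,1] "chased" : S\NP
  [1,3] S\(S\NP)   >
    [1,2] "read" : (S\(S\NP))/S
    [2,3] "dog" : S

YES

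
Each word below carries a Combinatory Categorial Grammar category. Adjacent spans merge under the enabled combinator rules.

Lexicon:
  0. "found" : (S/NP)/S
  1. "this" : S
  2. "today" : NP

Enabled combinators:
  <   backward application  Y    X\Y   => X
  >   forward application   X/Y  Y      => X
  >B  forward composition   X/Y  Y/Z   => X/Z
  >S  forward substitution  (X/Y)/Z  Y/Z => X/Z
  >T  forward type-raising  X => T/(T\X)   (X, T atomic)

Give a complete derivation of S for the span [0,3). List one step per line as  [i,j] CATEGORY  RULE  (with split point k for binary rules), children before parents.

[0,1] (S/NP)/S  lex  "found"
[1,2] S  lex  "this"
[0,2] S/NP  >  k=1
[2,3] NP  lex  "today"
[0,3] S  >  k=2

[0,3] S   >
  [0,2] S/NP   >
    [0,1] "found" : (S/NP)/S
    [1,2] "this" : S
  [2,3] "today" : NP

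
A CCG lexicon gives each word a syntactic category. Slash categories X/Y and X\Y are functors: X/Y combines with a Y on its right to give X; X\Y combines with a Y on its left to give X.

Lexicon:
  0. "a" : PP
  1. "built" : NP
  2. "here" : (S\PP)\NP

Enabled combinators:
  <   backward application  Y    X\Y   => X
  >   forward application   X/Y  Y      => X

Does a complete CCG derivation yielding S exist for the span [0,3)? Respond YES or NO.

YES

[0,3] S   <
  [0,1] "a" : PP
  [1,3] S\PP   <
    [1,2] "built" : NP
    [2,3] "here" : (S\PP)\NP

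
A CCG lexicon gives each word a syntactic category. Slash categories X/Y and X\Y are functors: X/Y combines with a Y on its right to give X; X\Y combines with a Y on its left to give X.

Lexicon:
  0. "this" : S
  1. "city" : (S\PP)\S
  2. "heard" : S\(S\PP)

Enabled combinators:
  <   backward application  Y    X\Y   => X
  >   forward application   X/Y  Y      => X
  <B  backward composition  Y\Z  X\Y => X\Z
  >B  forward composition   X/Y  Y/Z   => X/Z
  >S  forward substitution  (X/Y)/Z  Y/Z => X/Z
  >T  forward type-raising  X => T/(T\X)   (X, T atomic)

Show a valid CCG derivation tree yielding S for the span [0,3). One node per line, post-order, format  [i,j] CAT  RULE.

[0,1] S  lex  "this"
[1,2] (S\PP)\S  lex  "city"
[0,2] S\PP  <  k=1
[2,3] S\(S\PP)  lex  "heard"
[0,3] S  <  k=2

[0,3] S   <
  [0,2] S\PP   <
    [0,1] "this" : S
    [1,2] "city" : (S\PP)\S
  [2,3] "heard" : S\(S\PP)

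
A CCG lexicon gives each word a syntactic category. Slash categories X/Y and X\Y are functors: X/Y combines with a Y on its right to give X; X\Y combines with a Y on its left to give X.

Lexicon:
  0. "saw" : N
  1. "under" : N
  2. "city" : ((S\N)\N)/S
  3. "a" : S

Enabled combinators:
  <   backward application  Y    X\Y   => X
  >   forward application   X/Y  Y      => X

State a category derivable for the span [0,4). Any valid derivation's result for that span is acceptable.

S

[0,4] S   <
  [0,1] "saw" : N
  [1,4] S\N   <
    [1,2] "under" : N
    [2,4] (S\N)\N   >
      [2,3] "city" : ((S\N)\N)/S
      [3,4] "a" : S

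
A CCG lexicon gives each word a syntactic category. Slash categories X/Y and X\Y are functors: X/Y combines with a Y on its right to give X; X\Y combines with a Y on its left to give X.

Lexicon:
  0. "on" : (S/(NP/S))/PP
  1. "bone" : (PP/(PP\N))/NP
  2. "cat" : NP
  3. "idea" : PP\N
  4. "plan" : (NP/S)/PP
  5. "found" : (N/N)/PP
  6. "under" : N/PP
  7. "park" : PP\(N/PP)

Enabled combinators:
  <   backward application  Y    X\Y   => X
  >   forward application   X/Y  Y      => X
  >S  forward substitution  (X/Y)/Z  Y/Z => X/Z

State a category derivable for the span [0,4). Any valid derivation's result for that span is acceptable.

[0,8] S   >
  [0,4] S/(NP/S)   >
    [0,1] "on" : (S/(NP/S))/PP
    [1,4] PP   >
      [1,3] PP/(PP\N)   >
        [1,2] "bone" : (PP/(PP\N))/NP
        [2,3] "cat" : NP
      [3,4] "idea" : PP\N
  [4,8] NP/S   >
    [4,5] "plan" : (NP/S)/PP
    [5,8] PP   <
      [5,7] N/PP   >S
        [5,6] "found" : (N/N)/PP
        [6,7] "under" : N/PP
      [7,8] "park" : PP\(N/PP)

S/(NP/S)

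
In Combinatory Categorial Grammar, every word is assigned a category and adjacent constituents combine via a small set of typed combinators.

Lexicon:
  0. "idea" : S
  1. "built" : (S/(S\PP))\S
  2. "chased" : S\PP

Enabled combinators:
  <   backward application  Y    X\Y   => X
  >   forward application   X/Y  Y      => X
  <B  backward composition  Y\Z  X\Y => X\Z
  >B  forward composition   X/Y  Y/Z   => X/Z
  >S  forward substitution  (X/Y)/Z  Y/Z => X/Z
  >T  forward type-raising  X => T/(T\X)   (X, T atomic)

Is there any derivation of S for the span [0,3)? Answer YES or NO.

YES

[0,3] S   >
  [0,2] S/(S\PP)   <
    [0,1] "idea" : S
    [1,2] "built" : (S/(S\PP))\S
  [2,3] "chased" : S\PP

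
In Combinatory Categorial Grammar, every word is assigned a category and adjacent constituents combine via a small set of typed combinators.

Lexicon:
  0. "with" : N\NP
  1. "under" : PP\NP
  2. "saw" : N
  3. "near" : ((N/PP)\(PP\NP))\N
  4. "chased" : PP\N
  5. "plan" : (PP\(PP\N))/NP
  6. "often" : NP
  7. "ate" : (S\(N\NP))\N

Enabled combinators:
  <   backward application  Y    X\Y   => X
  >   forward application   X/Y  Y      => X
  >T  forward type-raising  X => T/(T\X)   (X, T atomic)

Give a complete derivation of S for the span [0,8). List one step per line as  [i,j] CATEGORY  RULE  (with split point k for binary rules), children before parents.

[0,8] S   <
  [0,1] "with" : N\NP
  [1,8] S\(N\NP)   <
    [1,7] N   >
      [1,4] N/PP   <
        [1,2] "under" : PP\NP
        [2,4] (N/PP)\(PP\NP)   <
          [2,3] "saw" : N
          [3,4] "near" : ((N/PP)\(PP\NP))\N
      [4,7] PP   <
        [4,5] "chased" : PP\N
        [5,7] PP\(PP\N)   >
          [5,6] "plan" : (PP\(PP\N))/NP
          [6,7] "often" : NP
    [7,8] "ate" : (S\(N\NP))\N

[0,1] N\NP  lex  "with"
[1,2] PP\NP  lex  "under"
[2,3] N  lex  "saw"
[3,4] ((N/PP)\(PP\NP))\N  lex  "near"
[2,4] (N/PP)\(PP\NP)  <  k=3
[1,4] N/PP  <  k=2
[4,5] PP\N  lex  "chased"
[5,6] (PP\(PP\N))/NP  lex  "plan"
[6,7] NP  lex  "often"
[5,7] PP\(PP\N)  >  k=6
[4,7] PP  <  k=5
[1,7] N  >  k=4
[7,8] (S\(N\NP))\N  lex  "ate"
[1,8] S\(N\NP)  <  k=7
[0,8] S  <  k=1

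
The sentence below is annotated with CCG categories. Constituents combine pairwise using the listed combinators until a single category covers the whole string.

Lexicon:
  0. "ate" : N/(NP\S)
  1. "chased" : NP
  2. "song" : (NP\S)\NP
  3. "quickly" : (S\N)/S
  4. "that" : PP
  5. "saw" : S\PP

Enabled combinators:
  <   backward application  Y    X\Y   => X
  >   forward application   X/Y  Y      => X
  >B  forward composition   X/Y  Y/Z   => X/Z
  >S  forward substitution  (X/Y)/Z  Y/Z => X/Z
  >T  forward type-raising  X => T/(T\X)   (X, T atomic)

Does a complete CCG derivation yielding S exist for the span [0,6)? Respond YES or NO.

YES

[0,6] S   <
  [0,3] N   >
    [0,1] "ate" : N/(NP\S)
    [1,3] NP\S   <
      [1,2] "chased" : NP
      [2,3] "song" : (NP\S)\NP
  [3,6] S\N   >
    [3,4] "quickly" : (S\N)/S
    [4,6] S   <
      [4,5] "that" : PP
      [5,6] "saw" : S\PP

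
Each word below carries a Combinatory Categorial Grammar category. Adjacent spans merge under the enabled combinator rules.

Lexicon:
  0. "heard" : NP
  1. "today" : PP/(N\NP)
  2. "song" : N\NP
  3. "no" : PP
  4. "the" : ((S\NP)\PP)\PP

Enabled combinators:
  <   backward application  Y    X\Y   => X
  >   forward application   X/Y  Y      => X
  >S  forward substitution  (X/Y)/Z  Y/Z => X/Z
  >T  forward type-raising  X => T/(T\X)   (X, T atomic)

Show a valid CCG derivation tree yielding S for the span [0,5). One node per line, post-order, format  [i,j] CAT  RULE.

[0,1] NP  lex  "heard"
[1,2] PP/(N\NP)  lex  "today"
[2,3] N\NP  lex  "song"
[1,3] PP  >  k=2
[3,4] PP  lex  "no"
[4,5] ((S\NP)\PP)\PP  lex  "the"
[3,5] (S\NP)\PP  <  k=4
[1,5] S\NP  <  k=3
[0,5] S  <  k=1

[0,5] S   <
  [0,1] "heard" : NP
  [1,5] S\NP   <
    [1,3] PP   >
      [1,2] "today" : PP/(N\NP)
      [2,3] "song" : N\NP
    [3,5] (S\NP)\PP   <
      [3,4] "no" : PP
      [4,5] "the" : ((S\NP)\PP)\PP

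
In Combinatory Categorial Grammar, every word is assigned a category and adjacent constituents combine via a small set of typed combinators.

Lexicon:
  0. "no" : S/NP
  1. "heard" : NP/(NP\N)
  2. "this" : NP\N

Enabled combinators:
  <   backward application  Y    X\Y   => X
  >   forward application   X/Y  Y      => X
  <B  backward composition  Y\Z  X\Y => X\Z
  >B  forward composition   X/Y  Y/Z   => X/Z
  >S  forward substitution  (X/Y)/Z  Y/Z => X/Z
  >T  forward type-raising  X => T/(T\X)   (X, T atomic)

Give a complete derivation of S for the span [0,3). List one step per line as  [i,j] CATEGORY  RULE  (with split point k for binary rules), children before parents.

[0,3] S   >
  [0,1] "no" : S/NP
  [1,3] NP   >
    [1,2] "heard" : NP/(NP\N)
    [2,3] "this" : NP\N

[0,1] S/NP  lex  "no"
[1,2] NP/(NP\N)  lex  "heard"
[2,3] NP\N  lex  "this"
[1,3] NP  >  k=2
[0,3] S  >  k=1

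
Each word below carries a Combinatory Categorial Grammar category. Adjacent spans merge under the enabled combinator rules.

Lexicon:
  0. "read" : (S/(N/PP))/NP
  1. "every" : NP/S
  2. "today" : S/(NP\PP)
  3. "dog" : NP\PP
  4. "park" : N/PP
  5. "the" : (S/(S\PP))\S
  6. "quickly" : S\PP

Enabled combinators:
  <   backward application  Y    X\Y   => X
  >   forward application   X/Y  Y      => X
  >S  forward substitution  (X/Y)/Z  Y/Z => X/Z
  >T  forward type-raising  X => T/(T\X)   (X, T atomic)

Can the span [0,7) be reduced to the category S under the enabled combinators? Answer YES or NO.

[0,7] S   >
  [0,6] S/(S\PP)   <
    [0,5] S   >
      [0,4] S/(N/PP)   >
        [0,1] "read" : (S/(N/PP))/NP
        [1,4] NP   >
          [1,2] "every" : NP/S
          [2,4] S   >
            [2,3] "today" : S/(NP\PP)
            [3,4] "dog" : NP\PP
      [4,5] "park" : N/PP
    [5,6] "the" : (S/(S\PP))\S
  [6,7] "quickly" : S\PP

YES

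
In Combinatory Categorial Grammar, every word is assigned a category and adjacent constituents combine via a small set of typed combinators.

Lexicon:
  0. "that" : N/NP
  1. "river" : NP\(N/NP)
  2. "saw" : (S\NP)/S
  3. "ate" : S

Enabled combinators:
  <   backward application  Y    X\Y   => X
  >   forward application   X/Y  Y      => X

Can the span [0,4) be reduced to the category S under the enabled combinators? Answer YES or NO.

[0,4] S   <
  [0,2] NP   <
    [0,1] "that" : N/NP
    [1,2] "river" : NP\(N/NP)
  [2,4] S\NP   >
    [2,3] "saw" : (S\NP)/S
    [3,4] "ate" : S

YES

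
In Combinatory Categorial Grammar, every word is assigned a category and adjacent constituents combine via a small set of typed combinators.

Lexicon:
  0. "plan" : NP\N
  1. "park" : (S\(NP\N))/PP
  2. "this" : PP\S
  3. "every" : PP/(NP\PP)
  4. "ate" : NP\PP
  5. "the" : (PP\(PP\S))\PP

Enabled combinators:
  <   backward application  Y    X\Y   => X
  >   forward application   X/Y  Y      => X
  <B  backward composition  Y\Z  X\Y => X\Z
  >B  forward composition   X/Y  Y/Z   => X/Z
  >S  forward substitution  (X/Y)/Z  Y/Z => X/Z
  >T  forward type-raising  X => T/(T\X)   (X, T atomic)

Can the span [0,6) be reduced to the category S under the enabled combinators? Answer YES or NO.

YES

[0,6] S   <
  [0,1] "plan" : NP\N
  [1,6] S\(NP\N)   >
    [1,2] "park" : (S\(NP\N))/PP
    [2,6] PP   <
      [2,3] "this" : PP\S
      [3,6] PP\(PP\S)   <
        [3,5] PP   >
          [3,4] "every" : PP/(NP\PP)
          [4,5] "ate" : NP\PP
        [5,6] "the" : (PP\(PP\S))\PP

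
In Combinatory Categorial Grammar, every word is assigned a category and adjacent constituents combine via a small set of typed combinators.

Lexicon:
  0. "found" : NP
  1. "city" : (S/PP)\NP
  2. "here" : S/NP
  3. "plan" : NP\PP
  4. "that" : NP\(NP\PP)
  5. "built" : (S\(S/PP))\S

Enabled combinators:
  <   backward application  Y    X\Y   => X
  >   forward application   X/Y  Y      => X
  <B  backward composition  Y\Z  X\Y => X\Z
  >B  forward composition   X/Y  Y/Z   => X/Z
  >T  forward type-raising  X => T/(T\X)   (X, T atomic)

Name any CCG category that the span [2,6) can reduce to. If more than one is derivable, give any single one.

S\(S/PP)

[0,6] S   <
  [0,1] "found" : NP
  [1,6] S\NP   <B
    [1,2] "city" : (S/PP)\NP
    [2,6] S\(S/PP)   <
      [2,5] S   >
        [2,3] "here" : S/NP
        [3,5] NP   <
          [3,4] "plan" : NP\PP
          [4,5] "that" : NP\(NP\PP)
      [5,6] "built" : (S\(S/PP))\S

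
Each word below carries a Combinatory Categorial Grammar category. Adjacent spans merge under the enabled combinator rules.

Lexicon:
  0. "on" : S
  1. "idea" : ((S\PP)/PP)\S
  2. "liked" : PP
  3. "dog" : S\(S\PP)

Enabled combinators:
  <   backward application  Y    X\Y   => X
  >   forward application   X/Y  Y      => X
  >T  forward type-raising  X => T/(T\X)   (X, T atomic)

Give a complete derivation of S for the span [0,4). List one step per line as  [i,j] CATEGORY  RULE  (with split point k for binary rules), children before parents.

[0,1] S  lex  "on"
[1,2] ((S\PP)/PP)\S  lex  "idea"
[0,2] (S\PP)/PP  <  k=1
[2,3] PP  lex  "liked"
[0,3] S\PP  >  k=2
[3,4] S\(S\PP)  lex  "dog"
[0,4] S  <  k=3

[0,4] S   <
  [0,3] S\PP   >
    [0,2] (S\PP)/PP   <
      [0,1] "on" : S
      [1,2] "idea" : ((S\PP)/PP)\S
    [2,3] "liked" : PP
  [3,4] "dog" : S\(S\PP)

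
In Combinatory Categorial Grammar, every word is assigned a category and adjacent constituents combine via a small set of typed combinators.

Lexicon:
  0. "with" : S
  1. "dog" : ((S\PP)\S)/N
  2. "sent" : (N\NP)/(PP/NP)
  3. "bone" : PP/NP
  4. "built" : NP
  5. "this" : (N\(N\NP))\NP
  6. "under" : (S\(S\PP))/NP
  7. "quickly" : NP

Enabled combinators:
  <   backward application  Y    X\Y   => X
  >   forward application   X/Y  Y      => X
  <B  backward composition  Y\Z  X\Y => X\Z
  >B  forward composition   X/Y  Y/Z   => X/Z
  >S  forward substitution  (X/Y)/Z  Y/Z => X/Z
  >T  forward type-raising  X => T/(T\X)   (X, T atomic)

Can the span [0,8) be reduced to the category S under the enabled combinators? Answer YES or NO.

YES

[0,8] S   <
  [0,6] S\PP   <
    [0,1] "with" : S
    [1,6] (S\PP)\S   >
      [1,2] "dog" : ((S\PP)\S)/N
      [2,6] N   <
        [2,4] N\NP   >
          [2,3] "sent" : (N\NP)/(PP/NP)
          [3,4] "bone" : PP/NP
        [4,6] N\(N\NP)   <
          [4,5] "built" : NP
          [5,6] "this" : (N\(N\NP))\NP
  [6,8] S\(S\PP)   >
    [6,7] "under" : (S\(S\PP))/NP
    [7,8] "quickly" : NP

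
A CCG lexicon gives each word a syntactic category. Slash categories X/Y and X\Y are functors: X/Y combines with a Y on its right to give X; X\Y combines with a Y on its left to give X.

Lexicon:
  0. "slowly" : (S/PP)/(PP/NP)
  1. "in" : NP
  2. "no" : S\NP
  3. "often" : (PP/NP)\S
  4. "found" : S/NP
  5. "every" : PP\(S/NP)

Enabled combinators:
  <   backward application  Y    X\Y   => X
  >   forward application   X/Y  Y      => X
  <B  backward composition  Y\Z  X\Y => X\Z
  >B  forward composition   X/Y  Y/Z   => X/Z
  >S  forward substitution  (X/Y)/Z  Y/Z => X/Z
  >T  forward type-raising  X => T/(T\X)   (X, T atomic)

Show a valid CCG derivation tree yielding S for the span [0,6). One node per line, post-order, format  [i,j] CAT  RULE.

[0,6] S   >
  [0,4] S/PP   >
    [0,1] "slowly" : (S/PP)/(PP/NP)
    [1,4] PP/NP   <
      [1,3] S   >
        [1,2] S/(S\NP)   >T
          [1,2] "in" : NP
        [2,3] "no" : S\NP
      [3,4] "often" : (PP/NP)\S
  [4,6] PP   <
    [4,5] "found" : S/NP
    [5,6] "every" : PP\(S/NP)

[0,1] (S/PP)/(PP/NP)  lex  "slowly"
[1,2] NP  lex  "in"
[1,2] S/(S\NP)  >T
[2,3] S\NP  lex  "no"
[1,3] S  >  k=2
[3,4] (PP/NP)\S  lex  "often"
[1,4] PP/NP  <  k=3
[0,4] S/PP  >  k=1
[4,5] S/NP  lex  "found"
[5,6] PP\(S/NP)  lex  "every"
[4,6] PP  <  k=5
[0,6] S  >  k=4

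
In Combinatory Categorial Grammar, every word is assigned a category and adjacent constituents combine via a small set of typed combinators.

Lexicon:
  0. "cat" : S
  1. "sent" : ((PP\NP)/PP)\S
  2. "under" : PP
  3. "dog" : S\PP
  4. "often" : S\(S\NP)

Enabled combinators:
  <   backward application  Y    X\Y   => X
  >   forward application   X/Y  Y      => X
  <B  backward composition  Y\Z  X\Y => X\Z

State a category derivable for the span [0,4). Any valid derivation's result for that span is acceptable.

[0,5] S   <
  [0,4] S\NP   <B
    [0,3] PP\NP   >
      [0,2] (PP\NP)/PP   <
        [0,1] "cat" : S
        [1,2] "sent" : ((PP\NP)/PP)\S
      [2,3] "under" : PP
    [3,4] "dog" : S\PP
  [4,5] "often" : S\(S\NP)

S\NP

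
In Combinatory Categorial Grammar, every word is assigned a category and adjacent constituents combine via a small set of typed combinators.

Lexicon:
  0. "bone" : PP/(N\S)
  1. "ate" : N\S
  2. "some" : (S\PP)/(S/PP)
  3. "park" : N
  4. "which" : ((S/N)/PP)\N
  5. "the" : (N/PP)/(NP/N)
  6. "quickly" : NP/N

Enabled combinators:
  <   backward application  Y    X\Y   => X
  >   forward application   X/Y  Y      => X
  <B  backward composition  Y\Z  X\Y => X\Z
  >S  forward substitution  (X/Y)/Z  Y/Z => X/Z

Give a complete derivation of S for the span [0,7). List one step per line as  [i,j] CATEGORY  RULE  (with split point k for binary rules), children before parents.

[0,1] PP/(N\S)  lex  "bone"
[1,2] N\S  lex  "ate"
[0,2] PP  >  k=1
[2,3] (S\PP)/(S/PP)  lex  "some"
[3,4] N  lex  "park"
[4,5] ((S/N)/PP)\N  lex  "which"
[3,5] (S/N)/PP  <  k=4
[5,6] (N/PP)/(NP/N)  lex  "the"
[6,7] NP/N  lex  "quickly"
[5,7] N/PP  >  k=6
[3,7] S/PP  >S  k=5
[2,7] S\PP  >  k=3
[0,7] S  <  k=2

[0,7] S   <
  [0,2] PP   >
    [0,1] "bone" : PP/(N\S)
    [1,2] "ate" : N\S
  [2,7] S\PP   >
    [2,3] "some" : (S\PP)/(S/PP)
    [3,7] S/PP   >S
      [3,5] (S/N)/PP   <
        [3,4] "park" : N
        [4,5] "which" : ((S/N)/PP)\N
      [5,7] N/PP   >
        [5,6] "the" : (N/PP)/(NP/N)
        [6,7] "quickly" : NP/N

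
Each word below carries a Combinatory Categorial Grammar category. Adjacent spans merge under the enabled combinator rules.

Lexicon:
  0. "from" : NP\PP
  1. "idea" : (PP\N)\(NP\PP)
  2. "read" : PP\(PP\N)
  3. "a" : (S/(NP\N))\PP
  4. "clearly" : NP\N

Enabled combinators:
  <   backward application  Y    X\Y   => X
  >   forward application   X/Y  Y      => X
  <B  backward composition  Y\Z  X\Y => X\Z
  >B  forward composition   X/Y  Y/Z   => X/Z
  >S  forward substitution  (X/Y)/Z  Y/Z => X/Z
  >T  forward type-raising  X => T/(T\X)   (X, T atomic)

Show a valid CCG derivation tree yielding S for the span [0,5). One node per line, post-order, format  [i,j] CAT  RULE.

[0,1] NP\PP  lex  "from"
[1,2] (PP\N)\(NP\PP)  lex  "idea"
[0,2] PP\N  <  k=1
[2,3] PP\(PP\N)  lex  "read"
[0,3] PP  <  k=2
[3,4] (S/(NP\N))\PP  lex  "a"
[0,4] S/(NP\N)  <  k=3
[4,5] NP\N  lex  "clearly"
[0,5] S  >  k=4

[0,5] S   >
  [0,4] S/(NP\N)   <
    [0,3] PP   <
      [0,2] PP\N   <
        [0,1] "from" : NP\PP
        [1,2] "idea" : (PP\N)\(NP\PP)
      [2,3] "read" : PP\(PP\N)
    [3,4] "a" : (S/(NP\N))\PP
  [4,5] "clearly" : NP\N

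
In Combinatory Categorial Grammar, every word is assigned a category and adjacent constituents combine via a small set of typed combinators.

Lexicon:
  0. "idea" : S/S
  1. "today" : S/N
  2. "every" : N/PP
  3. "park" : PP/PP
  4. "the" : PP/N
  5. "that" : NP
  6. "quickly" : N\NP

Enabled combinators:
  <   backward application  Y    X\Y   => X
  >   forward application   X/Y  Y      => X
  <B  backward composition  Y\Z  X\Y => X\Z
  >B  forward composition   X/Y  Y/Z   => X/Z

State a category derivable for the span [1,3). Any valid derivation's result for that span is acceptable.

[0,7] S   >
  [0,3] S/PP   >B
    [0,1] "idea" : S/S
    [1,3] S/PP   >B
      [1,2] "today" : S/N
      [2,3] "every" : N/PP
  [3,7] PP   >
    [3,5] PP/N   >B
      [3,4] "park" : PP/PP
      [4,5] "the" : PP/N
    [5,7] N   <
      [5,6] "that" : NP
      [6,7] "quickly" : N\NP

S/PP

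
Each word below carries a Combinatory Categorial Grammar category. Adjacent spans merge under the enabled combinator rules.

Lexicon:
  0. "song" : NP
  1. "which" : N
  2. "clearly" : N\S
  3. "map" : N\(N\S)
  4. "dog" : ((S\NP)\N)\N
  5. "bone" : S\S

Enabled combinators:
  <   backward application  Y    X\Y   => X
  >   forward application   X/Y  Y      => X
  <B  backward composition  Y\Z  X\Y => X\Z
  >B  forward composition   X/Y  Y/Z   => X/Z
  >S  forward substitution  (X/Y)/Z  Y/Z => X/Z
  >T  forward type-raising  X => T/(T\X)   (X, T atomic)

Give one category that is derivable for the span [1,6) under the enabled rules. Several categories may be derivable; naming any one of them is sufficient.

S\NP

[0,6] S   <
  [0,1] "song" : NP
  [1,6] S\NP   <B
    [1,5] S\NP   <
      [1,2] "which" : N
      [2,5] (S\NP)\N   <
        [2,4] N   <
          [2,3] "clearly" : N\S
          [3,4] "map" : N\(N\S)
        [4,5] "dog" : ((S\NP)\N)\N
    [5,6] "bone" : S\S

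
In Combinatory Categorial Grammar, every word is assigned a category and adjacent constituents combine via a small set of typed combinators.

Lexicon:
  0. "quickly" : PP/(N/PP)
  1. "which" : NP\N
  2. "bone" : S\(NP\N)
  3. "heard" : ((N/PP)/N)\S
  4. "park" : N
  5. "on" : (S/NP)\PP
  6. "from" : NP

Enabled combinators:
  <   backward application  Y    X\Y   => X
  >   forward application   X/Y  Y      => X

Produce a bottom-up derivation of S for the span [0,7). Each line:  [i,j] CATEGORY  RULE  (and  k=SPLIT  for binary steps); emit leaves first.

[0,1] PP/(N/PP)  lex  "quickly"
[1,2] NP\N  lex  "which"
[2,3] S\(NP\N)  lex  "bone"
[1,3] S  <  k=2
[3,4] ((N/PP)/N)\S  lex  "heard"
[1,4] (N/PP)/N  <  k=3
[4,5] N  lex  "park"
[1,5] N/PP  >  k=4
[0,5] PP  >  k=1
[5,6] (S/NP)\PP  lex  "on"
[0,6] S/NP  <  k=5
[6,7] NP  lex  "from"
[0,7] S  >  k=6

[0,7] S   >
  [0,6] S/NP   <
    [0,5] PP   >
      [0,1] "quickly" : PP/(N/PP)
      [1,5] N/PP   >
        [1,4] (N/PP)/N   <
          [1,3] S   <
            [1,2] "which" : NP\N
            [2,3] "bone" : S\(NP\N)
          [3,4] "heard" : ((N/PP)/N)\S
        [4,5] "park" : N
    [5,6] "on" : (S/NP)\PP
  [6,7] "from" : NP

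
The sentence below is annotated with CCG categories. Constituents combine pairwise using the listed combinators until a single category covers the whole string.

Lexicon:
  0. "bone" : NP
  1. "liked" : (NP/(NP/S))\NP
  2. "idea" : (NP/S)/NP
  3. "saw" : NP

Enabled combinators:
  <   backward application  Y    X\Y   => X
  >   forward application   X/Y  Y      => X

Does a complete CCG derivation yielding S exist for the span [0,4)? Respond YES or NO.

NP (NP/(NP/S))\NP (NP/S)/NP NP
CKY chart[0,4] = {NP}; S ∉ chart

NO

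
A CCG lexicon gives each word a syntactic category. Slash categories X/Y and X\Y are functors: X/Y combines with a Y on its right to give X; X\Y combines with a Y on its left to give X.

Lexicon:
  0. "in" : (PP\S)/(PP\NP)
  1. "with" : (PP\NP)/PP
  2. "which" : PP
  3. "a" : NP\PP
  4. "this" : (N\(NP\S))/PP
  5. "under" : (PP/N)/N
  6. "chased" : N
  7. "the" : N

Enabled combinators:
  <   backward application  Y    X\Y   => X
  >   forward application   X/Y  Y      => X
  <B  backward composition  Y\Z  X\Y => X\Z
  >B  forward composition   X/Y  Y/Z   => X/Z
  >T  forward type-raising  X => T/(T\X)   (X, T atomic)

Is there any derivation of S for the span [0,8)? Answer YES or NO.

NO

(PP\S)/(PP\NP) (PP\NP)/PP PP NP\PP (N\(NP\S))/PP (PP/N)/N N N
CKY chart[0,8] = {N, N/(N\N), NP/(NP\N), PP/(PP\N), S/(S\N)}; S ∉ chart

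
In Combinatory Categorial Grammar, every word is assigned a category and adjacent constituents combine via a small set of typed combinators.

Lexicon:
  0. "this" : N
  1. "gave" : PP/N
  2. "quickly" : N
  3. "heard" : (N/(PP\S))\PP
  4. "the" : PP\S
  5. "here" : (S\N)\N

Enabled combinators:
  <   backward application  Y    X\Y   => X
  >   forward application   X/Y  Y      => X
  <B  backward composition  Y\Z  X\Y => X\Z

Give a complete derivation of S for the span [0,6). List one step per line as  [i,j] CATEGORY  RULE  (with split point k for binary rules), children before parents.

[0,1] N  lex  "this"
[1,2] PP/N  lex  "gave"
[2,3] N  lex  "quickly"
[1,3] PP  >  k=2
[3,4] (N/(PP\S))\PP  lex  "heard"
[1,4] N/(PP\S)  <  k=3
[4,5] PP\S  lex  "the"
[1,5] N  >  k=4
[5,6] (S\N)\N  lex  "here"
[1,6] S\N  <  k=5
[0,6] S  <  k=1

[0,6] S   <
  [0,1] "this" : N
  [1,6] S\N   <
    [1,5] N   >
      [1,4] N/(PP\S)   <
        [1,3] PP   >
          [1,2] "gave" : PP/N
          [2,3] "quickly" : N
        [3,4] "heard" : (N/(PP\S))\PP
      [4,5] "the" : PP\S
    [5,6] "here" : (S\N)\N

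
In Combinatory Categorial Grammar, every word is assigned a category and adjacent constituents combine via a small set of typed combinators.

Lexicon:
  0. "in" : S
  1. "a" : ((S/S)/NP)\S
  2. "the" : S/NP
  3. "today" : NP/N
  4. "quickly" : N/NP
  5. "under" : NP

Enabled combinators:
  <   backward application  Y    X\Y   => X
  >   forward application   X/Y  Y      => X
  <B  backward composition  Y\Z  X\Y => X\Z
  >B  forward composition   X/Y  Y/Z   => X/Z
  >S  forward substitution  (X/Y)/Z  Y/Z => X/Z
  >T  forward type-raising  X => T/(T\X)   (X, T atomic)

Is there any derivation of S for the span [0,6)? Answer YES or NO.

[0,6] S   >
  [0,4] S/N   >B
    [0,3] S/NP   >S
      [0,2] (S/S)/NP   <
        [0,1] "in" : S
        [1,2] "a" : ((S/S)/NP)\S
      [2,3] "the" : S/NP
    [3,4] "today" : NP/N
  [4,6] N   >
    [4,5] "quickly" : N/NP
    [5,6] "under" : NP

YES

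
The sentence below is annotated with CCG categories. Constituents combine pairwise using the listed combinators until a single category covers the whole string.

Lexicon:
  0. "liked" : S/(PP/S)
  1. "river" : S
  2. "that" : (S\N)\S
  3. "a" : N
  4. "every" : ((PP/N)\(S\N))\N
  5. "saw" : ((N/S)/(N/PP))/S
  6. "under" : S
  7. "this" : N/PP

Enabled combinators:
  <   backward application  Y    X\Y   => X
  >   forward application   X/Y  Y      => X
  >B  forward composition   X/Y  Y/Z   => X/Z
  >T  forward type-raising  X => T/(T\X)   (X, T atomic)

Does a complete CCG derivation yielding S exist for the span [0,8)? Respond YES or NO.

YES

[0,8] S   >
  [0,1] "liked" : S/(PP/S)
  [1,8] PP/S   >B
    [1,5] PP/N   <
      [1,3] S\N   <
        [1,2] "river" : S
        [2,3] "that" : (S\N)\S
      [3,5] (PP/N)\(S\N)   <
        [3,4] "a" : N
        [4,5] "every" : ((PP/N)\(S\N))\N
    [5,8] N/S   >
      [5,7] (N/S)/(N/PP)   >
        [5,6] "saw" : ((N/S)/(N/PP))/S
        [6,7] "under" : S
      [7,8] "this" : N/PP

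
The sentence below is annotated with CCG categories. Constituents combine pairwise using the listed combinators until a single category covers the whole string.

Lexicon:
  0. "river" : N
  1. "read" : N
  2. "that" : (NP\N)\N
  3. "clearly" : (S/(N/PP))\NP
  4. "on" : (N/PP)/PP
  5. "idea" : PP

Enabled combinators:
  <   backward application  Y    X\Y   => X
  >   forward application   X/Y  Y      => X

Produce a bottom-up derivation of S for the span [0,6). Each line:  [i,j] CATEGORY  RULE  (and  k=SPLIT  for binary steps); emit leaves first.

[0,1] N  lex  "river"
[1,2] N  lex  "read"
[2,3] (NP\N)\N  lex  "that"
[1,3] NP\N  <  k=2
[0,3] NP  <  k=1
[3,4] (S/(N/PP))\NP  lex  "clearly"
[0,4] S/(N/PP)  <  k=3
[4,5] (N/PP)/PP  lex  "on"
[5,6] PP  lex  "idea"
[4,6] N/PP  >  k=5
[0,6] S  >  k=4

[0,6] S   >
  [0,4] S/(N/PP)   <
    [0,3] NP   <
      [0,1] "river" : N
      [1,3] NP\N   <
        [1,2] "read" : N
        [2,3] "that" : (NP\N)\N
    [3,4] "clearly" : (S/(N/PP))\NP
  [4,6] N/PP   >
    [4,5] "on" : (N/PP)/PP
    [5,6] "idea" : PP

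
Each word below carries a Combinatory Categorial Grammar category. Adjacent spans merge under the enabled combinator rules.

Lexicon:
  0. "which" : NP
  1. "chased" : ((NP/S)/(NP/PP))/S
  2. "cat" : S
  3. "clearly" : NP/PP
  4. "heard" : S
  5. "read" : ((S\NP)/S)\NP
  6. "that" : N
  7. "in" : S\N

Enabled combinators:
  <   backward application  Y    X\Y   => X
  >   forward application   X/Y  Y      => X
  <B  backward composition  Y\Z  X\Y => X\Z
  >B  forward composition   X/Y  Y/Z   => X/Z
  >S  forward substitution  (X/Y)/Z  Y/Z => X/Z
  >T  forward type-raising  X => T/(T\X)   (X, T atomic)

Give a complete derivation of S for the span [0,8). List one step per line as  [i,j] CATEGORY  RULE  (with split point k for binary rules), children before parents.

[0,1] NP  lex  "which"
[0,1] S/(S\NP)  >T
[1,2] ((NP/S)/(NP/PP))/S  lex  "chased"
[2,3] S  lex  "cat"
[1,3] (NP/S)/(NP/PP)  >  k=2
[3,4] NP/PP  lex  "clearly"
[1,4] NP/S  >  k=3
[4,5] S  lex  "heard"
[1,5] NP  >  k=4
[5,6] ((S\NP)/S)\NP  lex  "read"
[1,6] (S\NP)/S  <  k=5
[6,7] N  lex  "that"
[6,7] S/(S\N)  >T
[7,8] S\N  lex  "in"
[6,8] S  >  k=7
[1,8] S\NP  >  k=6
[0,8] S  >  k=1

[0,8] S   >
  [0,1] S/(S\NP)   >T
    [0,1] "which" : NP
  [1,8] S\NP   >
    [1,6] (S\NP)/S   <
      [1,5] NP   >
        [1,4] NP/S   >
          [1,3] (NP/S)/(NP/PP)   >
            [1,2] "chased" : ((NP/S)/(NP/PP))/S
            [2,3] "cat" : S
          [3,4] "clearly" : NP/PP
        [4,5] "heard" : S
      [5,6] "read" : ((S\NP)/S)\NP
    [6,8] S   >
      [6,7] S/(S\N)   >T
        [6,7] "that" : N
      [7,8] "in" : S\N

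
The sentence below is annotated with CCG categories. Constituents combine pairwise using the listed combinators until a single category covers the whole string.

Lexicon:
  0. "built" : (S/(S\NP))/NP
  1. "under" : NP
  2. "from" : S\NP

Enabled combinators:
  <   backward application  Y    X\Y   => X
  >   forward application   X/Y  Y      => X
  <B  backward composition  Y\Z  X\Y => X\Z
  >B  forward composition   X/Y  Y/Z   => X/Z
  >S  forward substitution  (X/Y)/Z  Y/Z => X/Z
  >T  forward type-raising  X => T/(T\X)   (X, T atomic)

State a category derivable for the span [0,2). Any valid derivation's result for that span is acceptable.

S/(S\NP)

[0,3] S   >
  [0,2] S/(S\NP)   >
    [0,1] "built" : (S/(S\NP))/NP
    [1,2] "under" : NP
  [2,3] "from" : S\NP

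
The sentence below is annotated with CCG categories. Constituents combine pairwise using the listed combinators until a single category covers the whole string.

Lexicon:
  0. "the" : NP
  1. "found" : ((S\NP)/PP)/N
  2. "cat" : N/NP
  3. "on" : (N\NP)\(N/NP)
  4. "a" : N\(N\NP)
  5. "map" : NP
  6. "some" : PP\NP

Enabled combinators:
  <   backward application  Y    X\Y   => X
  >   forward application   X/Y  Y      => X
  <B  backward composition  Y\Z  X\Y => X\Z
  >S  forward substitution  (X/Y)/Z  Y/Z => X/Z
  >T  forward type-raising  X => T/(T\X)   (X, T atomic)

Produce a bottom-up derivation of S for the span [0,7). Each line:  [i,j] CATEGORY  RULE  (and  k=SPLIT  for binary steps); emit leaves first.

[0,1] NP  lex  "the"
[0,1] S/(S\NP)  >T
[1,2] ((S\NP)/PP)/N  lex  "found"
[2,3] N/NP  lex  "cat"
[3,4] (N\NP)\(N/NP)  lex  "on"
[2,4] N\NP  <  k=3
[4,5] N\(N\NP)  lex  "a"
[2,5] N  <  k=4
[1,5] (S\NP)/PP  >  k=2
[5,6] NP  lex  "map"
[5,6] PP/(PP\NP)  >T
[6,7] PP\NP  lex  "some"
[5,7] PP  >  k=6
[1,7] S\NP  >  k=5
[0,7] S  >  k=1

[0,7] S   >
  [0,1] S/(S\NP)   >T
    [0,1] "the" : NP
  [1,7] S\NP   >
    [1,5] (S\NP)/PP   >
      [1,2] "found" : ((S\NP)/PP)/N
      [2,5] N   <
        [2,4] N\NP   <
          [2,3] "cat" : N/NP
          [3,4] "on" : (N\NP)\(N/NP)
        [4,5] "a" : N\(N\NP)
    [5,7] PP   >
      [5,6] PP/(PP\NP)   >T
        [5,6] "map" : NP
      [6,7] "some" : PP\NP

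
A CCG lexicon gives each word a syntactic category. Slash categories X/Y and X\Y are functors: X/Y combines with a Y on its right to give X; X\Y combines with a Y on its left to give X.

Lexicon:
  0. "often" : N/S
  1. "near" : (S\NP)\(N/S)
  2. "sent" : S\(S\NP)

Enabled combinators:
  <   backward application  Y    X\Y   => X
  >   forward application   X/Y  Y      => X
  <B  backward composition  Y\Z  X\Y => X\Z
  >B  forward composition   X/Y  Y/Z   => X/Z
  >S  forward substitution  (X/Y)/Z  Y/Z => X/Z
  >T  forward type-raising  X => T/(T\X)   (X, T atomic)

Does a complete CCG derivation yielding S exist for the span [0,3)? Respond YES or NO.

[0,3] S   <
  [0,2] S\NP   <
    [0,1] "often" : N/S
    [1,2] "near" : (S\NP)\(N/S)
  [2,3] "sent" : S\(S\NP)

YES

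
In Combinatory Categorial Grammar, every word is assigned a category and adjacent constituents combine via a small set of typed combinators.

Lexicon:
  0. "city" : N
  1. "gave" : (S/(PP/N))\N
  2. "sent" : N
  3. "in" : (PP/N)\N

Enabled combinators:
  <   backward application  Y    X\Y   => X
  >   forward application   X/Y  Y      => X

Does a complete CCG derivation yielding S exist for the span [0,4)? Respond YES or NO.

[0,4] S   >
  [0,2] S/(PP/N)   <
    [0,1] "city" : N
    [1,2] "gave" : (S/(PP/N))\N
  [2,4] PP/N   <
    [2,3] "sent" : N
    [3,4] "in" : (PP/N)\N

YES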